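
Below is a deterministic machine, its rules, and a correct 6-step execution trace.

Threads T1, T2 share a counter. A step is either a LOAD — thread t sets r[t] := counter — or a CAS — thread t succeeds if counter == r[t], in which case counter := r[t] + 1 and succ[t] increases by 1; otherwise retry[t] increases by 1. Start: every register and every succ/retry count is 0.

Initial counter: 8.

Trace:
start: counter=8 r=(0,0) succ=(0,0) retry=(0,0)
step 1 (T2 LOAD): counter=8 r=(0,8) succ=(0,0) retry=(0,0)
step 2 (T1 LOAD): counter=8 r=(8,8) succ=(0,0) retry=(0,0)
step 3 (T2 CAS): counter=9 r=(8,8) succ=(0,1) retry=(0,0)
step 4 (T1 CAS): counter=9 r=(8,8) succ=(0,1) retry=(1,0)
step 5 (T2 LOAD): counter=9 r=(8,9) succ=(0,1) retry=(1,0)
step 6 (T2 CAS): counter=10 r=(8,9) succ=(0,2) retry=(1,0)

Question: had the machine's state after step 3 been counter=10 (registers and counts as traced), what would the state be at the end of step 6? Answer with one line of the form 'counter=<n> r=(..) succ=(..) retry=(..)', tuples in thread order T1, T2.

counter=11 r=(8,10) succ=(0,2) retry=(1,0)

state after step 3 := counter=10 r=(8,8) succ=(0,1) retry=(0,0)
step 4 (T1 CAS): counter=10 r=(8,8) succ=(0,1) retry=(1,0)
step 5 (T2 LOAD): counter=10 r=(8,10) succ=(0,1) retry=(1,0)
step 6 (T2 CAS): counter=11 r=(8,10) succ=(0,2) retry=(1,0)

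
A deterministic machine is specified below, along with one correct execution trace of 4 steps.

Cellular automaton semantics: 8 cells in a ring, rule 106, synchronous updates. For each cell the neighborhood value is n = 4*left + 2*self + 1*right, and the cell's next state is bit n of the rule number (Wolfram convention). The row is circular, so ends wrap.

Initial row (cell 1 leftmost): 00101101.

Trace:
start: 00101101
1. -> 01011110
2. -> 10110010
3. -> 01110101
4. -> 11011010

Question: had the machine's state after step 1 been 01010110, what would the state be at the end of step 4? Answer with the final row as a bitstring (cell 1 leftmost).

state after step 1 := 01010110
2. -> 10101110
3. -> 01011011
4. -> 10111111

10111111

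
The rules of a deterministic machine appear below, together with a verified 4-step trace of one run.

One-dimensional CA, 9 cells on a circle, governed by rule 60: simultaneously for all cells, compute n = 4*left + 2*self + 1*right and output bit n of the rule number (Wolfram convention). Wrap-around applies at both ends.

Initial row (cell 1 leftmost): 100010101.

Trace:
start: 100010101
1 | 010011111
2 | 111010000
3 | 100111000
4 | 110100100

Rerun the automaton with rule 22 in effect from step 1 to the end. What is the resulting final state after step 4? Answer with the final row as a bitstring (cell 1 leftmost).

(re-executing steps 1..4 under rule 22; state before step 1: 100010101)
1 | 010110100
2 | 110000110
3 | 001001000
4 | 011111100

011111100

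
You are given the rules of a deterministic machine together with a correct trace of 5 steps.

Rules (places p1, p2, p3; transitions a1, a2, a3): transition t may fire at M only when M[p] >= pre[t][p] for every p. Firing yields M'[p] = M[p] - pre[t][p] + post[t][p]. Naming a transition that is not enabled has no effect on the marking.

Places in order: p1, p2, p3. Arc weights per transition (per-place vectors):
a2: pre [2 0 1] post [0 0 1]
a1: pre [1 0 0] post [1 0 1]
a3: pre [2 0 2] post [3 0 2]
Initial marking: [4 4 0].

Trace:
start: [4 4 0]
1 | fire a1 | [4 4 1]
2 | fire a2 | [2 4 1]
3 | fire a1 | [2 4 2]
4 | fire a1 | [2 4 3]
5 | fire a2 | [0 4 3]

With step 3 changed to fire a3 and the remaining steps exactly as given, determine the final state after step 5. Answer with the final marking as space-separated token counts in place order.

0 4 2

(re-executing from step 3 with the substitution; state before step 3: [2 4 1])
3 | fire a3 | [2 4 1]
4 | fire a1 | [2 4 2]
5 | fire a2 | [0 4 2]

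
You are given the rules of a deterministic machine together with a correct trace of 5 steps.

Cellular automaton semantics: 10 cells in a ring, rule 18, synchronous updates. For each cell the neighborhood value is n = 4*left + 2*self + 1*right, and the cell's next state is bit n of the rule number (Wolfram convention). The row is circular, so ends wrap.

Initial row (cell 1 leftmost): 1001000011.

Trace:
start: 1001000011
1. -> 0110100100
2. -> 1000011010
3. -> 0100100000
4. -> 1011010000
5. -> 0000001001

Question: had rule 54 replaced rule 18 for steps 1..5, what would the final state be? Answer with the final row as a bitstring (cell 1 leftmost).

(re-executing steps 1..5 under rule 54; state before step 1: 1001000011)
1. -> 0111100100
2. -> 1000011110
3. -> 1100100001
4. -> 0011110010
5. -> 0100001111

0100001111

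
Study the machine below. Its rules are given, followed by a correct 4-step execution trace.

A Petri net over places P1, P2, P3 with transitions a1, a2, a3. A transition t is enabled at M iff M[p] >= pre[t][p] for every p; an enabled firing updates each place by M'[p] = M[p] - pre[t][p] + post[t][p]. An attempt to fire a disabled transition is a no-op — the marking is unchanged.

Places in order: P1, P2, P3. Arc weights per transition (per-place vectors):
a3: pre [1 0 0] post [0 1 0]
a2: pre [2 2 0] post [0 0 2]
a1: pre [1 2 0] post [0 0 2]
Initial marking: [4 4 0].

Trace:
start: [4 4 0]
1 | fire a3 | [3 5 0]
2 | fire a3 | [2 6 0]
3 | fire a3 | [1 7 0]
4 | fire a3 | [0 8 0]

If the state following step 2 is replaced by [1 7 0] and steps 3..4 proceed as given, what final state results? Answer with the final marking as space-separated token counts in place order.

state after step 2 := [1 7 0]
3 | fire a3 | [0 8 0]
4 | fire a3 | [0 8 0]

0 8 0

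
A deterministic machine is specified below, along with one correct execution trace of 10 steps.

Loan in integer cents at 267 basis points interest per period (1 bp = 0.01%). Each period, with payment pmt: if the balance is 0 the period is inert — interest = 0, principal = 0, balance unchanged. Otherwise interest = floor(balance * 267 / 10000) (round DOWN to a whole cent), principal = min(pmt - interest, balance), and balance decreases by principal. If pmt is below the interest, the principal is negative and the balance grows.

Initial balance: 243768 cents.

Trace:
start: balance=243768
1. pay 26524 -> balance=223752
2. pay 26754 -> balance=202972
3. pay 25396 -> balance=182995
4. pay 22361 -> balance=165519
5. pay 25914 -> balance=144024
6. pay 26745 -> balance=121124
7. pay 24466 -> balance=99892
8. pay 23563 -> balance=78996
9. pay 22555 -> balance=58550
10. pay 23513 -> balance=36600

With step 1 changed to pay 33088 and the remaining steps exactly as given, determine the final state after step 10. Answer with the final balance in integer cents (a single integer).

28277

(re-executing from step 1 with the substitution; state before step 1: balance=243768)
1. pay 33088 -> balance=217188
2. pay 26754 -> balance=196232
3. pay 25396 -> balance=176075
4. pay 22361 -> balance=158415
5. pay 25914 -> balance=136730
6. pay 26745 -> balance=113635
7. pay 24466 -> balance=92203
8. pay 23563 -> balance=71101
9. pay 22555 -> balance=50444
10. pay 23513 -> balance=28277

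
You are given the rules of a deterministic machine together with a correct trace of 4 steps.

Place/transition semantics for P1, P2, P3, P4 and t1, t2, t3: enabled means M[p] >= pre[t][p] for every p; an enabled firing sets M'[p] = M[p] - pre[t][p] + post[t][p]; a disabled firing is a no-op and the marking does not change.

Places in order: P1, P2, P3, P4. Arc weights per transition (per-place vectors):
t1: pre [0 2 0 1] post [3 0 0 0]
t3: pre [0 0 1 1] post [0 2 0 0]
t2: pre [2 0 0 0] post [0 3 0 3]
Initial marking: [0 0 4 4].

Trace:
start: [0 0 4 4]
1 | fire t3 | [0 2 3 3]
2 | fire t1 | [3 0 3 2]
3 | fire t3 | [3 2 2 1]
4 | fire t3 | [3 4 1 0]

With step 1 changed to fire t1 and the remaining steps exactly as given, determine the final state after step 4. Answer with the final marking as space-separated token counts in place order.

0 4 2 2

(re-executing from step 1 with the substitution; state before step 1: [0 0 4 4])
1 | fire t1 | [0 0 4 4]
2 | fire t1 | [0 0 4 4]
3 | fire t3 | [0 2 3 3]
4 | fire t3 | [0 4 2 2]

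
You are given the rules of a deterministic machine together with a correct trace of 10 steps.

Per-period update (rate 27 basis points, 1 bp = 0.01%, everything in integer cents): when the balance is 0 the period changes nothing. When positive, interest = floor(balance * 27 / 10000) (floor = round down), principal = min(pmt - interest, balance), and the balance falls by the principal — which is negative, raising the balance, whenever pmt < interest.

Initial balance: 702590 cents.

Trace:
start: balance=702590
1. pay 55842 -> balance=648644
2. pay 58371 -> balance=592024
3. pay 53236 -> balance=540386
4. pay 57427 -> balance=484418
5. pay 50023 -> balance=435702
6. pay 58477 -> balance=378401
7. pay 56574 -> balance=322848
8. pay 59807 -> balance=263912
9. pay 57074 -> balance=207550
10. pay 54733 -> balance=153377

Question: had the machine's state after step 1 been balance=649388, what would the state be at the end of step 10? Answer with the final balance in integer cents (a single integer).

state after step 1 := balance=649388
2. pay 58371 -> balance=592770
3. pay 53236 -> balance=541134
4. pay 57427 -> balance=485168
5. pay 50023 -> balance=436454
6. pay 58477 -> balance=379155
7. pay 56574 -> balance=323604
8. pay 59807 -> balance=264670
9. pay 57074 -> balance=208310
10. pay 54733 -> balance=154139

154139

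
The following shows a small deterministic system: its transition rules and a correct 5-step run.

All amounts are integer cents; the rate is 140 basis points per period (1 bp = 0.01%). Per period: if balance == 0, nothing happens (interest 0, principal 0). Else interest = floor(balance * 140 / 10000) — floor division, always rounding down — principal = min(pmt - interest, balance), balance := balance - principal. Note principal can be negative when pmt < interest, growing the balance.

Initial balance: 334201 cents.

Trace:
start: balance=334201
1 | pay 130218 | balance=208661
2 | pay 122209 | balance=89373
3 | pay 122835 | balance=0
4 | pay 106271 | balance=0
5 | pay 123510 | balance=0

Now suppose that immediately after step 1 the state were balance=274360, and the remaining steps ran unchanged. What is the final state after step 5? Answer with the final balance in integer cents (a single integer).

state after step 1 := balance=274360
2 | pay 122209 | balance=155992
3 | pay 122835 | balance=35340
4 | pay 106271 | balance=0
5 | pay 123510 | balance=0

0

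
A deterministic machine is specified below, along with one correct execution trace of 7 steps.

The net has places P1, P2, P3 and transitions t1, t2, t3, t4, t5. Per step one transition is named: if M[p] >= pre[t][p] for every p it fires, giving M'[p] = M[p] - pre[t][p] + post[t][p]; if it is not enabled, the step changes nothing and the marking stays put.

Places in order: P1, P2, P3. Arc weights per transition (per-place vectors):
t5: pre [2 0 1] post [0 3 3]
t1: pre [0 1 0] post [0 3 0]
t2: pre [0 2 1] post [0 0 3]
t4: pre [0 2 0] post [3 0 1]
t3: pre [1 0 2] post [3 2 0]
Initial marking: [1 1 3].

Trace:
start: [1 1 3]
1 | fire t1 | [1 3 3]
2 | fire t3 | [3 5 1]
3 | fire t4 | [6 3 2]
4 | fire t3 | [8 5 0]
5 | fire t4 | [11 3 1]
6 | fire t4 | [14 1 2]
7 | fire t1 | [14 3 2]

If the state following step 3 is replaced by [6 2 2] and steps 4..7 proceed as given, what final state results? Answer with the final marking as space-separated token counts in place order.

14 0 2

state after step 3 := [6 2 2]
4 | fire t3 | [8 4 0]
5 | fire t4 | [11 2 1]
6 | fire t4 | [14 0 2]
7 | fire t1 | [14 0 2]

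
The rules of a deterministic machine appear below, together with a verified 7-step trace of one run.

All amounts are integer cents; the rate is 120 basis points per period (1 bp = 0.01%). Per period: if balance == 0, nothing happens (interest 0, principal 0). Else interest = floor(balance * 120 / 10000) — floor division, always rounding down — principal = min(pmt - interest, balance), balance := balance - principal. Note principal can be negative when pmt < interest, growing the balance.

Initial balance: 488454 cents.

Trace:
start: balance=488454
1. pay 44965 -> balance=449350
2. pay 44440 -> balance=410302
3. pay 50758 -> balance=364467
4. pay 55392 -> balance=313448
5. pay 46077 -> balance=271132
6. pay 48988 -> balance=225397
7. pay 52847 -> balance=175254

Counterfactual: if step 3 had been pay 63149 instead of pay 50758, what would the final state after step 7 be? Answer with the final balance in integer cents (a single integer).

(re-executing from step 3 with the substitution; state before step 3: balance=410302)
3. pay 63149 -> balance=352076
4. pay 55392 -> balance=300908
5. pay 46077 -> balance=258441
6. pay 48988 -> balance=212554
7. pay 52847 -> balance=162257

162257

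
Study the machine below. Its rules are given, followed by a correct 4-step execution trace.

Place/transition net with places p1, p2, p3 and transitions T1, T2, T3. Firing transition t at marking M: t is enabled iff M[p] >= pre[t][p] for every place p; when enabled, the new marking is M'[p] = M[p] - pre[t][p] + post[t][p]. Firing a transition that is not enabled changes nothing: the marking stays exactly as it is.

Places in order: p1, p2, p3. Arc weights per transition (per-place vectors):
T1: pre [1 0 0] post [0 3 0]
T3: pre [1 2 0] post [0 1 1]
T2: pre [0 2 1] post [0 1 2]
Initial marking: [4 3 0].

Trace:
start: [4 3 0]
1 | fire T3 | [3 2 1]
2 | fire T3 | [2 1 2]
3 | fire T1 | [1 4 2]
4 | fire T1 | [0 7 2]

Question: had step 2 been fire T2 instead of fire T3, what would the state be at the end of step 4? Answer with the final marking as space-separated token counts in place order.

1 7 2

(re-executing from step 2 with the substitution; state before step 2: [3 2 1])
2 | fire T2 | [3 1 2]
3 | fire T1 | [2 4 2]
4 | fire T1 | [1 7 2]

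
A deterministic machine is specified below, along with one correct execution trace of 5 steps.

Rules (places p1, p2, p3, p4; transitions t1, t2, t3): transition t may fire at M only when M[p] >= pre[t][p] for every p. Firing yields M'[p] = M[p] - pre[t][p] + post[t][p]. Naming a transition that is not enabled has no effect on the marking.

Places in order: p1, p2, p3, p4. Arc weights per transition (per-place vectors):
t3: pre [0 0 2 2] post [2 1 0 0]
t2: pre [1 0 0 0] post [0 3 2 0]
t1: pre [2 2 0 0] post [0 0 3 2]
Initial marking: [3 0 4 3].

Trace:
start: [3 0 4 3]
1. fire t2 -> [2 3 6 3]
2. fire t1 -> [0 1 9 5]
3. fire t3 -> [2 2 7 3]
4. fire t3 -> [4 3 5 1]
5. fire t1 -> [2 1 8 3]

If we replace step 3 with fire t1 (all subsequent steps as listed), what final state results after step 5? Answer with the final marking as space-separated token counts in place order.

0 0 10 5

(re-executing from step 3 with the substitution; state before step 3: [0 1 9 5])
3. fire t1 -> [0 1 9 5]
4. fire t3 -> [2 2 7 3]
5. fire t1 -> [0 0 10 5]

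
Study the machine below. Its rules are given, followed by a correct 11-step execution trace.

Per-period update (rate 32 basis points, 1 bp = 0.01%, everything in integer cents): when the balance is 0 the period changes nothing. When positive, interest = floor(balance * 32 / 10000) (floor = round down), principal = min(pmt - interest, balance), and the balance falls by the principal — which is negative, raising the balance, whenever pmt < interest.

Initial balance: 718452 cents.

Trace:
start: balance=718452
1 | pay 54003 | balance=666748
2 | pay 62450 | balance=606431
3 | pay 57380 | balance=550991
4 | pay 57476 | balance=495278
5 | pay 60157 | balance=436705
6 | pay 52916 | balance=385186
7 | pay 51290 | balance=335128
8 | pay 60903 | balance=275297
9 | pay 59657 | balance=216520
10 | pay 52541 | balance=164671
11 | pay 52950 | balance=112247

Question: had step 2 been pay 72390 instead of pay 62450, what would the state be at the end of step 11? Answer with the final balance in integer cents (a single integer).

102019

(re-executing from step 2 with the substitution; state before step 2: balance=666748)
2 | pay 72390 | balance=596491
3 | pay 57380 | balance=541019
4 | pay 57476 | balance=485274
5 | pay 60157 | balance=426669
6 | pay 52916 | balance=375118
7 | pay 51290 | balance=325028
8 | pay 60903 | balance=265165
9 | pay 59657 | balance=206356
10 | pay 52541 | balance=154475
11 | pay 52950 | balance=102019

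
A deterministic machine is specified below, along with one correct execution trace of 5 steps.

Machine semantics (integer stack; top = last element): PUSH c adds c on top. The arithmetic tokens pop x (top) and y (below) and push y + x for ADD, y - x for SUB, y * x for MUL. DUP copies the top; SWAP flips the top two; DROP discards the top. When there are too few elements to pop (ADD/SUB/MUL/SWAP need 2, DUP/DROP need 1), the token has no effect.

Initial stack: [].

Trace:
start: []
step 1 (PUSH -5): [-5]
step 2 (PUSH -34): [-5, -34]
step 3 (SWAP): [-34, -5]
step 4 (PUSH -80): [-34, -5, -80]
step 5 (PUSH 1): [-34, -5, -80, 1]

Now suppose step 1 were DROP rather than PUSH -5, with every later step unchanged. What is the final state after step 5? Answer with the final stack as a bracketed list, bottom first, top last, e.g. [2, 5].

[-34, -80, 1]

(re-executing from step 1 with the substitution; state before step 1: [])
step 1 (DROP): []
step 2 (PUSH -34): [-34]
step 3 (SWAP): [-34]
step 4 (PUSH -80): [-34, -80]
step 5 (PUSH 1): [-34, -80, 1]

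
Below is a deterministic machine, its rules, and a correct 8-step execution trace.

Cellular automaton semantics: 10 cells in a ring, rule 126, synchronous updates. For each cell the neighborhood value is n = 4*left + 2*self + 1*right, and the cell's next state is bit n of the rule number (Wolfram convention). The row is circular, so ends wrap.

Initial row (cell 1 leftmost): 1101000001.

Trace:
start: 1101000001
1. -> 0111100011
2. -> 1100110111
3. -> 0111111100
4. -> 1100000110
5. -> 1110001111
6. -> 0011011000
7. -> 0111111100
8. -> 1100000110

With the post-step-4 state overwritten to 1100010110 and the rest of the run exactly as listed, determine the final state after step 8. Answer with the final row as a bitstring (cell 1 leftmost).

state after step 4 := 1100010110
5. -> 1110111111
6. -> 0011100000
7. -> 0110110000
8. -> 1111111000

1111111000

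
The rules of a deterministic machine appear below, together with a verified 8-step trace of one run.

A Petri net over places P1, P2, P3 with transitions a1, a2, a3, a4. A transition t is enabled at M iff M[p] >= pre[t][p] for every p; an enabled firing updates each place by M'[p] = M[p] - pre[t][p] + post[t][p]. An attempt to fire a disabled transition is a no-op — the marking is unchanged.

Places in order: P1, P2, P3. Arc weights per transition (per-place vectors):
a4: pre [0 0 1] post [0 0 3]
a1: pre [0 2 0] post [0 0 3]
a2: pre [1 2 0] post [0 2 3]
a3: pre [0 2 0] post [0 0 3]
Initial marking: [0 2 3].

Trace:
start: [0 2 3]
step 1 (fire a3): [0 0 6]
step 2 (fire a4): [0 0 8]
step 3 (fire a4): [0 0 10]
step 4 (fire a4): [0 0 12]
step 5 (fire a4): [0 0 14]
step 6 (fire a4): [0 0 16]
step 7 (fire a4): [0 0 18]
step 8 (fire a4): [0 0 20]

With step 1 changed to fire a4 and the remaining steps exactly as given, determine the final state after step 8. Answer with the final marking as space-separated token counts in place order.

0 2 19

(re-executing from step 1 with the substitution; state before step 1: [0 2 3])
step 1 (fire a4): [0 2 5]
step 2 (fire a4): [0 2 7]
step 3 (fire a4): [0 2 9]
step 4 (fire a4): [0 2 11]
step 5 (fire a4): [0 2 13]
step 6 (fire a4): [0 2 15]
step 7 (fire a4): [0 2 17]
step 8 (fire a4): [0 2 19]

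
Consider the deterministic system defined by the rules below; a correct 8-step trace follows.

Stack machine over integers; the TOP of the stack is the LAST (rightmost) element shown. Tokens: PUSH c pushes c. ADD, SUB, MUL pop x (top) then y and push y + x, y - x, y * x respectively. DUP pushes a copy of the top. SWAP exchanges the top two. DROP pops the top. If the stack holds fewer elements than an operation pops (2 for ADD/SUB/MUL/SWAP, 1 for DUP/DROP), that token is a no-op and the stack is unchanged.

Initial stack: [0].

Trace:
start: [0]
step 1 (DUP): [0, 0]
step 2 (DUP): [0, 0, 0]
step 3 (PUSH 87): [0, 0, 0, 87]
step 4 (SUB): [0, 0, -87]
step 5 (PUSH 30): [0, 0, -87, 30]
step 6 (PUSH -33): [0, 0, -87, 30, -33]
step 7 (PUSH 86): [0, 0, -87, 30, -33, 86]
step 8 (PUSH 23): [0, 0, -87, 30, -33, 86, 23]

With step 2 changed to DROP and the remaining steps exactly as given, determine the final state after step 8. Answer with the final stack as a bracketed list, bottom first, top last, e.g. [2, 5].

[-87, 30, -33, 86, 23]

(re-executing from step 2 with the substitution; state before step 2: [0, 0])
step 2 (DROP): [0]
step 3 (PUSH 87): [0, 87]
step 4 (SUB): [-87]
step 5 (PUSH 30): [-87, 30]
step 6 (PUSH -33): [-87, 30, -33]
step 7 (PUSH 86): [-87, 30, -33, 86]
step 8 (PUSH 23): [-87, 30, -33, 86, 23]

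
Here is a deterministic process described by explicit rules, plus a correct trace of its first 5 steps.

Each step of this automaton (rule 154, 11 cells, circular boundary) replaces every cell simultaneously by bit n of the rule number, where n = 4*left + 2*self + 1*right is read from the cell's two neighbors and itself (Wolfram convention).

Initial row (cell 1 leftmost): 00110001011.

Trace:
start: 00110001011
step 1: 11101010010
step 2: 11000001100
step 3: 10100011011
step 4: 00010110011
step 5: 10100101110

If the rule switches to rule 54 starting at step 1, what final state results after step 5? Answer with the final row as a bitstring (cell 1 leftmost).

(re-executing steps 1..5 under rule 54; state before step 1: 00110001011)
step 1: 11001011100
step 2: 00111100011
step 3: 11000010100
step 4: 00100111111
step 5: 11111000000

11111000000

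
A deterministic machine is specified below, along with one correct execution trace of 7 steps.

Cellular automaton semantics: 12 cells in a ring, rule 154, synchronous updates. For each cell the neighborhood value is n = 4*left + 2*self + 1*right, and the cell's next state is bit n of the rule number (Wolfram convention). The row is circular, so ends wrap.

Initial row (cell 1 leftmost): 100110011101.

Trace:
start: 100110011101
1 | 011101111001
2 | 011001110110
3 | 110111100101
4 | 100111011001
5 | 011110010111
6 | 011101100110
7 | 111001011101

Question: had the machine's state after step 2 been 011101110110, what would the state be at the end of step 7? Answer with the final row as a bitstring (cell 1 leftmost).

state after step 2 := 011101110110
3 | 111001100101
4 | 110111011001
5 | 100110010111
6 | 011101100111
7 | 011001011110

011001011110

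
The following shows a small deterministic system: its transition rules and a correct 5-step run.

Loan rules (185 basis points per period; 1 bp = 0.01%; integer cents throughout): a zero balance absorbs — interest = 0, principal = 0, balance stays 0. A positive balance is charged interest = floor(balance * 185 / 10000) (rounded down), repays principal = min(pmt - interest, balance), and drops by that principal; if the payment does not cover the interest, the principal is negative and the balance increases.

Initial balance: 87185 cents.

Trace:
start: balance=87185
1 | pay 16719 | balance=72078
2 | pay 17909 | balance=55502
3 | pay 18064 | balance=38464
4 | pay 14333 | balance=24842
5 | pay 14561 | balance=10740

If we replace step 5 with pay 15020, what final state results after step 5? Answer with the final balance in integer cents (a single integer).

10281

(re-executing from step 5 with the substitution; state before step 5: balance=24842)
5 | pay 15020 | balance=10281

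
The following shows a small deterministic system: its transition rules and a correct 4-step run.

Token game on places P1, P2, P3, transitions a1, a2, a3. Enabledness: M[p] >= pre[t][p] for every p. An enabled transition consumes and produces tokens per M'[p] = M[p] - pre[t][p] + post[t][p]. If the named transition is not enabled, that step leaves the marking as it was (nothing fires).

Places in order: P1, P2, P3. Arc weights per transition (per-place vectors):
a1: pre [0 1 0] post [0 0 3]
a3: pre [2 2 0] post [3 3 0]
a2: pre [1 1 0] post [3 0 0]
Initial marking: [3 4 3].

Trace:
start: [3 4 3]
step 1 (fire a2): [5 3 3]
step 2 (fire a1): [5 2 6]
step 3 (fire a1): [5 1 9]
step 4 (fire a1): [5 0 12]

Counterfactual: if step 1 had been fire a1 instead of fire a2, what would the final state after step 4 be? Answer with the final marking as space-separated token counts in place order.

3 0 15

(re-executing from step 1 with the substitution; state before step 1: [3 4 3])
step 1 (fire a1): [3 3 6]
step 2 (fire a1): [3 2 9]
step 3 (fire a1): [3 1 12]
step 4 (fire a1): [3 0 15]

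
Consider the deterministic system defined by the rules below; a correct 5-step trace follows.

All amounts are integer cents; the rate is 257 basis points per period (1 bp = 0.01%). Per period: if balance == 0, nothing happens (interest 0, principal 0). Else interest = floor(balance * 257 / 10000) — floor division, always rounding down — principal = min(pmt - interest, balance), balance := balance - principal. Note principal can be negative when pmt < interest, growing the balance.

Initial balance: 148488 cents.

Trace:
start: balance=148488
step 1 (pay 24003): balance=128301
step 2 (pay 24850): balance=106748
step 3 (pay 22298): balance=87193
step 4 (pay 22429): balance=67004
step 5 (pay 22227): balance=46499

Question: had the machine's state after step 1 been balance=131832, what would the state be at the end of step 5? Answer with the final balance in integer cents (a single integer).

state after step 1 := balance=131832
step 2 (pay 24850): balance=110370
step 3 (pay 22298): balance=90908
step 4 (pay 22429): balance=70815
step 5 (pay 22227): balance=50407

50407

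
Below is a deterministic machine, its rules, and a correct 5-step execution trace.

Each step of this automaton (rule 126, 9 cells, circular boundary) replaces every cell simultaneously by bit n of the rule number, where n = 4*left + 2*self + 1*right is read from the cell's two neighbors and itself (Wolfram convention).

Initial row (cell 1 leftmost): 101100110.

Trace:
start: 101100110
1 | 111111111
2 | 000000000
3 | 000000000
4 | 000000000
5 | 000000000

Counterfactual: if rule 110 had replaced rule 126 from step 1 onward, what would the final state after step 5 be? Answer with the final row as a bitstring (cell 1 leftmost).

(re-executing steps 1..5 under rule 110; state before step 1: 101100110)
1 | 111101111
2 | 000111000
3 | 001101000
4 | 011111000
5 | 110001000

110001000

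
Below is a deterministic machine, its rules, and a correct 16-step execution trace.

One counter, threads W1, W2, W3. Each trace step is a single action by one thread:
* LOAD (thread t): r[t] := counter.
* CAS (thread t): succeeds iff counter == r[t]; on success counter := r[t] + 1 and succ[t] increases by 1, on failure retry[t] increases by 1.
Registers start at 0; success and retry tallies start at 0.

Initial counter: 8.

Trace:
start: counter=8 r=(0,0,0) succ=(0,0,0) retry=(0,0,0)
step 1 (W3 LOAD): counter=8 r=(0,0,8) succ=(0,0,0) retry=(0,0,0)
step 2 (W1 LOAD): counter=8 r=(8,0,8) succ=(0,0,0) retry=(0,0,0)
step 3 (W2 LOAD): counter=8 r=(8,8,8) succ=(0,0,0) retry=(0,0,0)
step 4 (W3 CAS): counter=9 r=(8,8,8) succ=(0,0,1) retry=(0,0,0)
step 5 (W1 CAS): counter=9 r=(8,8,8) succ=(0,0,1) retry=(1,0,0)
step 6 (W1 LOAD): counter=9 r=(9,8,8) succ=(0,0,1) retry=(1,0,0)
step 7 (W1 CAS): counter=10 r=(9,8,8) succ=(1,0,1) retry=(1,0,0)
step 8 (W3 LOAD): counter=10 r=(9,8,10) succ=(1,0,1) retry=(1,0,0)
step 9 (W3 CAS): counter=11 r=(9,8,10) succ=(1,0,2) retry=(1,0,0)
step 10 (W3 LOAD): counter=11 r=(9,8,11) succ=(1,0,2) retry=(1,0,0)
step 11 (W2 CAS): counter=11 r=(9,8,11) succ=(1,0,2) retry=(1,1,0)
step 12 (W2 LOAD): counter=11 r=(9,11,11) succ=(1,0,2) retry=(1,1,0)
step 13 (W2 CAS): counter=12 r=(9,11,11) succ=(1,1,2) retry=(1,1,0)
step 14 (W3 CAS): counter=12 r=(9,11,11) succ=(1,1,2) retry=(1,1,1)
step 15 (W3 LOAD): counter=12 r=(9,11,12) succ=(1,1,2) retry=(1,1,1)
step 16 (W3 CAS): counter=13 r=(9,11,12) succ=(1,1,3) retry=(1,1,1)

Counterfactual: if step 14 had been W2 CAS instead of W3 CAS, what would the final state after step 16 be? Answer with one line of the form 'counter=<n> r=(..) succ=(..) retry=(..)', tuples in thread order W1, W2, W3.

(re-executing from step 14 with the substitution; state before step 14: counter=12 r=(9,11,11) succ=(1,1,2) retry=(1,1,0))
step 14 (W2 CAS): counter=12 r=(9,11,11) succ=(1,1,2) retry=(1,2,0)
step 15 (W3 LOAD): counter=12 r=(9,11,12) succ=(1,1,2) retry=(1,2,0)
step 16 (W3 CAS): counter=13 r=(9,11,12) succ=(1,1,3) retry=(1,2,0)

counter=13 r=(9,11,12) succ=(1,1,3) retry=(1,2,0)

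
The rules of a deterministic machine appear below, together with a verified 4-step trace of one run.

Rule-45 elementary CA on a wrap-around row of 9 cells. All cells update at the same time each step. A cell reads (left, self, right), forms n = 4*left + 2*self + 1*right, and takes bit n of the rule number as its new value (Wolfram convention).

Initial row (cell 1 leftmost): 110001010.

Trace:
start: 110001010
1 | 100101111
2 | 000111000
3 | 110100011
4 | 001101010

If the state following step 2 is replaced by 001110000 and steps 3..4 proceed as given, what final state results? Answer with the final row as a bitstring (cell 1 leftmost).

011010100

state after step 2 := 001110000
3 | 101000111
4 | 011010100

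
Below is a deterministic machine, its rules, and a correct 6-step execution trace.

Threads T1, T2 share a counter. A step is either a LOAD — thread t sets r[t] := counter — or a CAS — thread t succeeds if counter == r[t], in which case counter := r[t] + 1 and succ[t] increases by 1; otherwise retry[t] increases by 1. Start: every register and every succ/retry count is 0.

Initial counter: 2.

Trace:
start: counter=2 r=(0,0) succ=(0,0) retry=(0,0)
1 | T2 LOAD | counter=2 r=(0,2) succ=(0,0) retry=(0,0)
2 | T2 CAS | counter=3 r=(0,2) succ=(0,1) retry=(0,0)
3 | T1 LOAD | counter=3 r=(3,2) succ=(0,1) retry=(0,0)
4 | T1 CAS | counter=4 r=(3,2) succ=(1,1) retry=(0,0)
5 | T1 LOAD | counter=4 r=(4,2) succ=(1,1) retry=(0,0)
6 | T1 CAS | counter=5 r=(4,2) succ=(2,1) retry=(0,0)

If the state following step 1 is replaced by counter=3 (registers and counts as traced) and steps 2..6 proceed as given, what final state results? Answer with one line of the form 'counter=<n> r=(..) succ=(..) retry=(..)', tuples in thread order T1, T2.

counter=5 r=(4,2) succ=(2,0) retry=(0,1)

state after step 1 := counter=3 r=(0,2) succ=(0,0) retry=(0,0)
2 | T2 CAS | counter=3 r=(0,2) succ=(0,0) retry=(0,1)
3 | T1 LOAD | counter=3 r=(3,2) succ=(0,0) retry=(0,1)
4 | T1 CAS | counter=4 r=(3,2) succ=(1,0) retry=(0,1)
5 | T1 LOAD | counter=4 r=(4,2) succ=(1,0) retry=(0,1)
6 | T1 CAS | counter=5 r=(4,2) succ=(2,0) retry=(0,1)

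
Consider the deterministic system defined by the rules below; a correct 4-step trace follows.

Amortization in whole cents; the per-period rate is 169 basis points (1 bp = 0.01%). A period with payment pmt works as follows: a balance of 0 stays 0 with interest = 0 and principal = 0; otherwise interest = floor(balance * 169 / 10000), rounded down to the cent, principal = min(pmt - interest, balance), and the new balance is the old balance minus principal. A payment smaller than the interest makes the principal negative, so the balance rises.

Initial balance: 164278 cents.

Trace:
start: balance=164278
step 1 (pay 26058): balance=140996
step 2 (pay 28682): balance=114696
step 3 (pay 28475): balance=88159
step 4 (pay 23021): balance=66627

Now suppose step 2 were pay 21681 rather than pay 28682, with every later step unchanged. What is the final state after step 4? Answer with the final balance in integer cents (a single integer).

(re-executing from step 2 with the substitution; state before step 2: balance=140996)
step 2 (pay 21681): balance=121697
step 3 (pay 28475): balance=95278
step 4 (pay 23021): balance=73867

73867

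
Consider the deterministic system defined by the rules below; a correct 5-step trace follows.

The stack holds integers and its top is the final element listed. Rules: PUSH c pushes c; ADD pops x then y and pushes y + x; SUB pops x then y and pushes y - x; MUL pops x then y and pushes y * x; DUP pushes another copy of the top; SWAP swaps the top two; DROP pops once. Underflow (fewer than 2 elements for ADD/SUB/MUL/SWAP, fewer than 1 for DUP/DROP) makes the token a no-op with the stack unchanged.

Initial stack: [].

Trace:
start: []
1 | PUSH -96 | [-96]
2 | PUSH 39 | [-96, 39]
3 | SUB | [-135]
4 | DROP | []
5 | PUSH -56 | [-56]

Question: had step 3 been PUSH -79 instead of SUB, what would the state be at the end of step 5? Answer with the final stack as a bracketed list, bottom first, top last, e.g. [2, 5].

[-96, 39, -56]

(re-executing from step 3 with the substitution; state before step 3: [-96, 39])
3 | PUSH -79 | [-96, 39, -79]
4 | DROP | [-96, 39]
5 | PUSH -56 | [-96, 39, -56]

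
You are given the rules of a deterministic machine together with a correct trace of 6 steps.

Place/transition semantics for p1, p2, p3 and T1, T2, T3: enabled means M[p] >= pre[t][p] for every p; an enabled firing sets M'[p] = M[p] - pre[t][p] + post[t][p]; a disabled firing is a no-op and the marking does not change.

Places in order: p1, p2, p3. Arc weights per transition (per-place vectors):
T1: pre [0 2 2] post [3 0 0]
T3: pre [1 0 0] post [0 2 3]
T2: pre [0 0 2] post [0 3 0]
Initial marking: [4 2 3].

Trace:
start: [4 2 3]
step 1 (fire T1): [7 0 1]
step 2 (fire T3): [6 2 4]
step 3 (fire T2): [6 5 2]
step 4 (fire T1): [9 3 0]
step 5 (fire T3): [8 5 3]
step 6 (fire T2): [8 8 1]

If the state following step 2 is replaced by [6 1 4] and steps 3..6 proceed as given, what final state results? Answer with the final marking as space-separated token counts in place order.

state after step 2 := [6 1 4]
step 3 (fire T2): [6 4 2]
step 4 (fire T1): [9 2 0]
step 5 (fire T3): [8 4 3]
step 6 (fire T2): [8 7 1]

8 7 1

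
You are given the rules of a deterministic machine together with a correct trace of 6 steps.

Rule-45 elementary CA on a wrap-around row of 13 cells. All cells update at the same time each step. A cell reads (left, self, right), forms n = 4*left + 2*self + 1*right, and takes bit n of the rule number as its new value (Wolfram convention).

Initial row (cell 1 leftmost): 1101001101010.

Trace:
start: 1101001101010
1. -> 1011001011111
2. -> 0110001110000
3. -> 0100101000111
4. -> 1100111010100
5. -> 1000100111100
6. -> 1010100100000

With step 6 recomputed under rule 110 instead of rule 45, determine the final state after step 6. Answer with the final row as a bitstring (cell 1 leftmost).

1001101100101

(re-executing step 6 under rule 110; state before step 6: 1000100111100)
6. -> 1001101100101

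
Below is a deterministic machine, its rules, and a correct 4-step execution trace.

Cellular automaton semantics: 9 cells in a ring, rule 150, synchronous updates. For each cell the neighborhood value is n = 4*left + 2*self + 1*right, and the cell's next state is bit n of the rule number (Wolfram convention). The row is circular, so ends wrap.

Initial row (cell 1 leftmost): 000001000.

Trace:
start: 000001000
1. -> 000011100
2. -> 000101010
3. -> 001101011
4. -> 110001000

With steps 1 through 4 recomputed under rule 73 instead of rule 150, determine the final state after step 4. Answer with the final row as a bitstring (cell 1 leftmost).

110111110

(re-executing steps 1..4 under rule 73; state before step 1: 000001000)
1. -> 111100011
2. -> 000101010
3. -> 110000000
4. -> 110111110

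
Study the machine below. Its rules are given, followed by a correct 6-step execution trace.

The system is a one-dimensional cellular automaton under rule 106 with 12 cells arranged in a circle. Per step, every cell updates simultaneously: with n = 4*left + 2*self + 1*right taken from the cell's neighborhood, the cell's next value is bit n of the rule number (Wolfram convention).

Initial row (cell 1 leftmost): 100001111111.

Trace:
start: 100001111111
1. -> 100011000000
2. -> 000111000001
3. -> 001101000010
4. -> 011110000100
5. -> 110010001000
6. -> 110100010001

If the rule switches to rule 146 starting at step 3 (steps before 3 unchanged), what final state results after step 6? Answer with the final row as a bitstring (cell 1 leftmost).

000001010101

(re-executing steps 3..6 under rule 146; state before step 3: 000111000001)
3. -> 101010100010
4. -> 000000010100
5. -> 000000100010
6. -> 000001010101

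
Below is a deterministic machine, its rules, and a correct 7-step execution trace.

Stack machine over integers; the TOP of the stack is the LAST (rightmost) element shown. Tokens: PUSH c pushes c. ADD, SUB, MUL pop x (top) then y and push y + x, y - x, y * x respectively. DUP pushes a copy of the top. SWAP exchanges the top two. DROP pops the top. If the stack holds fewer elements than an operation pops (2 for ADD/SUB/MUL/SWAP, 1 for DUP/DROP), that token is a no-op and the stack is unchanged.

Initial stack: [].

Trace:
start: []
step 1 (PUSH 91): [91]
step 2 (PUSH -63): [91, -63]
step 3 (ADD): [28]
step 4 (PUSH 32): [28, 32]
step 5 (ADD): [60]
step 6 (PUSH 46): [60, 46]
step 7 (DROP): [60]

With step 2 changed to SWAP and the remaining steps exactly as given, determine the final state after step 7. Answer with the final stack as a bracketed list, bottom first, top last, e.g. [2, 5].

[123]

(re-executing from step 2 with the substitution; state before step 2: [91])
step 2 (SWAP): [91]
step 3 (ADD): [91]
step 4 (PUSH 32): [91, 32]
step 5 (ADD): [123]
step 6 (PUSH 46): [123, 46]
step 7 (DROP): [123]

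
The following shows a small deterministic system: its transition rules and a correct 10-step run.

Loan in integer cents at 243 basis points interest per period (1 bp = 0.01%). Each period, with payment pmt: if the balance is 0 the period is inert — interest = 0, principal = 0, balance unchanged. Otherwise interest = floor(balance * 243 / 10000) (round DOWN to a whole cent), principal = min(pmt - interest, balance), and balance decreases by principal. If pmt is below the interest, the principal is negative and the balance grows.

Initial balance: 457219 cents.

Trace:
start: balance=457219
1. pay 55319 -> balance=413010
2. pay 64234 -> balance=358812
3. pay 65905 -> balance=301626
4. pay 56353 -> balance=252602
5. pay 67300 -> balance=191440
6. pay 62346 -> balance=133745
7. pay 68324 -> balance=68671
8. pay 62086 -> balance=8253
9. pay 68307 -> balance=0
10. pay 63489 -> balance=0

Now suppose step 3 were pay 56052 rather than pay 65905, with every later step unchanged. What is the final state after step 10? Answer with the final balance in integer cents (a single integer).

0

(re-executing from step 3 with the substitution; state before step 3: balance=358812)
3. pay 56052 -> balance=311479
4. pay 56353 -> balance=262694
5. pay 67300 -> balance=201777
6. pay 62346 -> balance=144334
7. pay 68324 -> balance=79517
8. pay 62086 -> balance=19363
9. pay 68307 -> balance=0
10. pay 63489 -> balance=0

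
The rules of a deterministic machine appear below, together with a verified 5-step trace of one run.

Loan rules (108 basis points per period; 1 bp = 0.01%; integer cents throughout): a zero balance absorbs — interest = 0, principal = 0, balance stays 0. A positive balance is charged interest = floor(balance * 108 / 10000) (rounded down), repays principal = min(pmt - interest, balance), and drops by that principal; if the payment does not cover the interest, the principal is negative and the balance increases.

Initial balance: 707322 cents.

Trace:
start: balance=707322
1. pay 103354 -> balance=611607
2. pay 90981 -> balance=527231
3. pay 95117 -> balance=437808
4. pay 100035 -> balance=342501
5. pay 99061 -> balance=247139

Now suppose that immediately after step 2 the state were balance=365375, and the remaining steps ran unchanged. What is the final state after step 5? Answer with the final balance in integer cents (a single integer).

79982

state after step 2 := balance=365375
3. pay 95117 -> balance=274204
4. pay 100035 -> balance=177130
5. pay 99061 -> balance=79982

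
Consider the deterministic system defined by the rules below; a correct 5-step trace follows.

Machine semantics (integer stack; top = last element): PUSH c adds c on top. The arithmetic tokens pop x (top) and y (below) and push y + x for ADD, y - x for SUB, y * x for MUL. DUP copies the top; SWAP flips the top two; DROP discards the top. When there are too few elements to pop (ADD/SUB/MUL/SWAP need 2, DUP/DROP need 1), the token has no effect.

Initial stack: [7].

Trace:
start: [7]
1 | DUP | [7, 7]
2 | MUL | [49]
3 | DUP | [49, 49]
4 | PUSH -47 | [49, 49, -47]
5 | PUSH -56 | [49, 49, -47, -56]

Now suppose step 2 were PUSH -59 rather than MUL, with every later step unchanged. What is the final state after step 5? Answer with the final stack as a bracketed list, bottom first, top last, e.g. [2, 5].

[7, 7, -59, -59, -47, -56]

(re-executing from step 2 with the substitution; state before step 2: [7, 7])
2 | PUSH -59 | [7, 7, -59]
3 | DUP | [7, 7, -59, -59]
4 | PUSH -47 | [7, 7, -59, -59, -47]
5 | PUSH -56 | [7, 7, -59, -59, -47, -56]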